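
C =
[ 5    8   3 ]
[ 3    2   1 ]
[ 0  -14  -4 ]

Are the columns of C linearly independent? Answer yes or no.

Row reduce C to echelon form.
R2 ← R2 − (3/5)·R1: [0, -14/5, -4/5]
R3 ← R3 − (5)·R2: [0, 0, 0]
2 pivots among 3 columns.
Only 2 < 3 pivot columns, so the columns are linearly dependent.

no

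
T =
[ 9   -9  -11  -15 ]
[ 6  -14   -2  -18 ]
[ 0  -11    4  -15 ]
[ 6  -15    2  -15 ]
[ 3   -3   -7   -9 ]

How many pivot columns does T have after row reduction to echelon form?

3

Row reduce to echelon form.
R2 ← R2 − (2/3)·R1: [0, -8, 16/3, -8]
R4 ← R4 − (2/3)·R1: [0, -9, 28/3, -5]
R5 ← R5 − (1/3)·R1: [0, 0, -10/3, -4]
R3 ← R3 − (11/8)·R2: [0, 0, -10/3, -4]
R4 ← R4 − (9/8)·R2: [0, 0, 10/3, 4]
R4 ← R4 + R3: [0, 0, 0, 0]
R5 ← R5 − R3: [0, 0, 0, 0]
Echelon form has 3 nonzero rows, so rank(T) = 3.
Each nonzero row contributes one pivot column: 3 pivot columns.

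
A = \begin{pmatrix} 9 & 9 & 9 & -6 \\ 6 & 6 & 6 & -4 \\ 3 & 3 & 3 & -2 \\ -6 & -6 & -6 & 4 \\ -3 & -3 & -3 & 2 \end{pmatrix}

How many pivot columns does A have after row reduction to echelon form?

Row reduce to echelon form.
R2 ← R2 − (2/3)·R1: [0, 0, 0, 0]
R3 ← R3 − (1/3)·R1: [0, 0, 0, 0]
R4 ← R4 + (2/3)·R1: [0, 0, 0, 0]
R5 ← R5 + (1/3)·R1: [0, 0, 0, 0]
Echelon form has 1 nonzero row, so rank(A) = 1.
Each nonzero row contributes one pivot column: 1 pivot columns.

1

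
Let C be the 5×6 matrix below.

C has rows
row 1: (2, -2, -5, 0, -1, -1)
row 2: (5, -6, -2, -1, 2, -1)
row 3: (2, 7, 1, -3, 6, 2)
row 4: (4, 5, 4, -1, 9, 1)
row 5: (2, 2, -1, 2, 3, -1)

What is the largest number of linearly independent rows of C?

Row reduce to echelon form.
R2 ← R2 − (5/2)·R1: [0, -1, 21/2, -1, 9/2, 3/2]
R3 ← R3 − R1: [0, 9, 6, -3, 7, 3]
R4 ← R4 − (2)·R1: [0, 9, 14, -1, 11, 3]
R5 ← R5 − R1: [0, 4, 4, 2, 4, 0]
R3 ← R3 + (9)·R2: [0, 0, 201/2, -12, 95/2, 33/2]
R4 ← R4 + (9)·R2: [0, 0, 217/2, -10, 103/2, 33/2]
R5 ← R5 + (4)·R2: [0, 0, 46, -2, 22, 6]
R4 ← R4 − (217/201)·R3: [0, 0, 0, 198/67, 44/201, -88/67]
R5 ← R5 − (92/201)·R3: [0, 0, 0, 234/67, 52/201, -104/67]
R5 ← R5 − (13/11)·R4: [0, 0, 0, 0, 0, 0]
Echelon form has 4 nonzero rows, so rank(C) = 4.
The rank gives the maximum number of linearly independent rows: 4.

4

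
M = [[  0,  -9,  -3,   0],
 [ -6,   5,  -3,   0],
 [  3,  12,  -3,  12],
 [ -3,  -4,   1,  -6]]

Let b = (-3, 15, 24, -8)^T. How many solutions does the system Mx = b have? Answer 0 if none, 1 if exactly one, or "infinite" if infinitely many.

infinite

Row reduce the augmented matrix [M | b].
Swap R1 ↔ R2
R3 ← R3 + (1/2)·R1: [0, 29/2, -9/2, 12, 63/2]
R4 ← R4 − (1/2)·R1: [0, -13/2, 5/2, -6, -31/2]
R3 ← R3 + (29/18)·R2: [0, 0, -28/3, 12, 80/3]
R4 ← R4 − (13/18)·R2: [0, 0, 14/3, -6, -40/3]
R4 ← R4 + (1/2)·R3: [0, 0, 0, 0, 0]
The echelon form has 3 nonzero rows, and every pivot lies in the first 4 columns, so rank(M) = rank([M|b]) = 3.
The system is consistent.
rank = 3 < 4 unknowns, so there are infinitely many solutions.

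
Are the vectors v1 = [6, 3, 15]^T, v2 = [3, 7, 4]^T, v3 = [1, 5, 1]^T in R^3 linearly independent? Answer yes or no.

Form the matrix with these vectors as rows and row reduce.
R2 ← R2 − (1/2)·R1: [0, 11/2, -7/2]
R3 ← R3 − (1/6)·R1: [0, 9/2, -3/2]
R3 ← R3 − (9/11)·R2: [0, 0, 15/11]
3 nonzero rows, so the 3 vectors span a space of dimension 3.
Since 3 = 3, the vectors are linearly independent.

yes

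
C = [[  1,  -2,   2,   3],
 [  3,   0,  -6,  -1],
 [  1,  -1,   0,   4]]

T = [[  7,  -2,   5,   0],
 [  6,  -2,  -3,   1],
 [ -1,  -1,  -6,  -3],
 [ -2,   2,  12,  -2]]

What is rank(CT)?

First compute CT:
[[-13,   6,  35, -14],
 [ 29,  -2,  39,  20],
 [ -7,   8,  56,  -9]]
Now row reduce the product.
R2 ← R2 + (29/13)·R1: [0, 148/13, 1522/13, -146/13]
R3 ← R3 − (7/13)·R1: [0, 62/13, 483/13, -19/13]
R3 ← R3 − (31/74)·R2: [0, 0, -440/37, 120/37]
3 nonzero rows, so rank(CT) = 3.

3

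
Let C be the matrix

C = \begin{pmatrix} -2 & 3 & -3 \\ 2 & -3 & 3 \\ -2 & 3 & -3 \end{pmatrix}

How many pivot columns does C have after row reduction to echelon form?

Row reduce to echelon form.
R2 ← R2 + R1: [0, 0, 0]
R3 ← R3 − R1: [0, 0, 0]
Echelon form has 1 nonzero row, so rank(C) = 1.
Each nonzero row contributes one pivot column: 1 pivot columns.

1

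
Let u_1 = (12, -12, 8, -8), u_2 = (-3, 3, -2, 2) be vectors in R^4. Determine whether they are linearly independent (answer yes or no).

Form the matrix with these vectors as rows and row reduce.
R2 ← R2 + (1/4)·R1: [0, 0, 0, 0]
1 nonzero row, so the 2 vectors span a space of dimension 1.
Since 1 < 2, the vectors are linearly dependent.

no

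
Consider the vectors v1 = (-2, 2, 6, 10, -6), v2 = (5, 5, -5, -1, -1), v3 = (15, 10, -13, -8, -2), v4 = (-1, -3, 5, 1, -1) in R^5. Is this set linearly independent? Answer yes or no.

Form the matrix with these vectors as rows and row reduce.
R2 ← R2 + (5/2)·R1: [0, 10, 10, 24, -16]
R3 ← R3 + (15/2)·R1: [0, 25, 32, 67, -47]
R4 ← R4 − (1/2)·R1: [0, -4, 2, -4, 2]
R3 ← R3 − (5/2)·R2: [0, 0, 7, 7, -7]
R4 ← R4 + (2/5)·R2: [0, 0, 6, 28/5, -22/5]
R4 ← R4 − (6/7)·R3: [0, 0, 0, -2/5, 8/5]
4 nonzero rows, so the 4 vectors span a space of dimension 4.
Since 4 = 4, the vectors are linearly independent.

yes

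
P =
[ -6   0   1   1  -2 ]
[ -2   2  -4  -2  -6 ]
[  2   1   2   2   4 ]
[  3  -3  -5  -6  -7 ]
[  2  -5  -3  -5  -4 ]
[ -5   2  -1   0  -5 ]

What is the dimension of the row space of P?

4

Row reduce to echelon form.
R2 ← R2 − (1/3)·R1: [0, 2, -13/3, -7/3, -16/3]
R3 ← R3 + (1/3)·R1: [0, 1, 7/3, 7/3, 10/3]
R4 ← R4 + (1/2)·R1: [0, -3, -9/2, -11/2, -8]
R5 ← R5 + (1/3)·R1: [0, -5, -8/3, -14/3, -14/3]
R6 ← R6 − (5/6)·R1: [0, 2, -11/6, -5/6, -10/3]
R3 ← R3 − (1/2)·R2: [0, 0, 9/2, 7/2, 6]
R4 ← R4 + (3/2)·R2: [0, 0, -11, -9, -16]
R5 ← R5 + (5/2)·R2: [0, 0, -27/2, -21/2, -18]
R6 ← R6 − R2: [0, 0, 5/2, 3/2, 2]
R4 ← R4 + (22/9)·R3: [0, 0, 0, -4/9, -4/3]
R5 ← R5 + (3)·R3: [0, 0, 0, 0, 0]
R6 ← R6 − (5/9)·R3: [0, 0, 0, -4/9, -4/3]
R6 ← R6 − R4: [0, 0, 0, 0, 0]
Echelon form has 4 nonzero rows, so rank(P) = 4.
The row space has dimension equal to the rank: 4.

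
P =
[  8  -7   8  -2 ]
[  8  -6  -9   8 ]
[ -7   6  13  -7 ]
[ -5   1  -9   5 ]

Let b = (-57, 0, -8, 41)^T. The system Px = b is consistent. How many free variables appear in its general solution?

Row reduce the augmented matrix [P | b].
R2 ← R2 − R1: [0, 1, -17, 10, 57]
R3 ← R3 + (7/8)·R1: [0, -1/8, 20, -35/4, -463/8]
R4 ← R4 + (5/8)·R1: [0, -27/8, -4, 15/4, 43/8]
R3 ← R3 + (1/8)·R2: [0, 0, 143/8, -15/2, -203/4]
R4 ← R4 + (27/8)·R2: [0, 0, -491/8, 75/2, 791/4]
R4 ← R4 + (491/143)·R3: [0, 0, 0, 1680/143, 3360/143]
The echelon form has 4 nonzero rows, and every pivot lies in the first 4 columns, so rank(P) = rank([P|b]) = 4.
The system is consistent.
Free variables = (unknowns) − (rank) = 4 − 4 = 0.

0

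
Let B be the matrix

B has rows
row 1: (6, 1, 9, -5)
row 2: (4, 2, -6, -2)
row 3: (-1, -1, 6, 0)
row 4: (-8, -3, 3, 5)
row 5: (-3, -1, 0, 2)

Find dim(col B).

Row reduce to echelon form.
R2 ← R2 − (2/3)·R1: [0, 4/3, -12, 4/3]
R3 ← R3 + (1/6)·R1: [0, -5/6, 15/2, -5/6]
R4 ← R4 + (4/3)·R1: [0, -5/3, 15, -5/3]
R5 ← R5 + (1/2)·R1: [0, -1/2, 9/2, -1/2]
R3 ← R3 + (5/8)·R2: [0, 0, 0, 0]
R4 ← R4 + (5/4)·R2: [0, 0, 0, 0]
R5 ← R5 + (3/8)·R2: [0, 0, 0, 0]
Echelon form has 2 nonzero rows, so rank(B) = 2.
The column space has dimension equal to the rank: 2.

2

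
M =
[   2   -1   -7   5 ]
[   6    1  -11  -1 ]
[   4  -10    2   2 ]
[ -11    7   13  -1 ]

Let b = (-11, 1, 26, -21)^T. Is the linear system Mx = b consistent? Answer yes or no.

Row reduce the augmented matrix [M | b].
R2 ← R2 − (3)·R1: [0, 4, 10, -16, 34]
R3 ← R3 − (2)·R1: [0, -8, 16, -8, 48]
R4 ← R4 + (11/2)·R1: [0, 3/2, -51/2, 53/2, -163/2]
R3 ← R3 + (2)·R2: [0, 0, 36, -40, 116]
R4 ← R4 − (3/8)·R2: [0, 0, -117/4, 65/2, -377/4]
R4 ← R4 + (13/16)·R3: [0, 0, 0, 0, 0]
The echelon form has 3 nonzero rows, and every pivot lies in the first 4 columns, so rank(M) = rank([M|b]) = 3.
The system is consistent.

yes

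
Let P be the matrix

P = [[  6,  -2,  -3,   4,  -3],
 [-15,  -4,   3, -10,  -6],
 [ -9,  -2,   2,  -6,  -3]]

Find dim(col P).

2

Row reduce to echelon form.
R2 ← R2 + (5/2)·R1: [0, -9, -9/2, 0, -27/2]
R3 ← R3 + (3/2)·R1: [0, -5, -5/2, 0, -15/2]
R3 ← R3 − (5/9)·R2: [0, 0, 0, 0, 0]
Echelon form has 2 nonzero rows, so rank(P) = 2.
The column space has dimension equal to the rank: 2.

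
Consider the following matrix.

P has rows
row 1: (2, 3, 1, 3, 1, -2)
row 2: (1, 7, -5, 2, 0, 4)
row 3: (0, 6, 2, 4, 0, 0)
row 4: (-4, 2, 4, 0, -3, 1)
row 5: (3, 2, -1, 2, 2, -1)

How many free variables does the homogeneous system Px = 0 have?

Row reduce to echelon form.
R2 ← R2 − (1/2)·R1: [0, 11/2, -11/2, 1/2, -1/2, 5]
R4 ← R4 + (2)·R1: [0, 8, 6, 6, -1, -3]
R5 ← R5 − (3/2)·R1: [0, -5/2, -5/2, -5/2, 1/2, 2]
R3 ← R3 − (12/11)·R2: [0, 0, 8, 38/11, 6/11, -60/11]
R4 ← R4 − (16/11)·R2: [0, 0, 14, 58/11, -3/11, -113/11]
R5 ← R5 + (5/11)·R2: [0, 0, -5, -25/11, 3/11, 47/11]
R4 ← R4 − (7/4)·R3: [0, 0, 0, -17/22, -27/22, -8/11]
R5 ← R5 + (5/8)·R3: [0, 0, 0, -5/44, 27/44, 19/22]
R5 ← R5 − (5/34)·R4: [0, 0, 0, 0, 27/34, 33/34]
5 nonzero rows, so rank(P) = 5.
P has 6 columns; by rank–nullity, nullity = 6 − 5 = 1.

1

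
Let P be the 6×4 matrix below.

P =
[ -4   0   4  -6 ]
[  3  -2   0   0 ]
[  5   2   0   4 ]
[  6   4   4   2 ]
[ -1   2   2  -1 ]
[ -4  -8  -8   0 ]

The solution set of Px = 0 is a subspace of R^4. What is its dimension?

Row reduce to echelon form.
R2 ← R2 + (3/4)·R1: [0, -2, 3, -9/2]
R3 ← R3 + (5/4)·R1: [0, 2, 5, -7/2]
R4 ← R4 + (3/2)·R1: [0, 4, 10, -7]
R5 ← R5 − (1/4)·R1: [0, 2, 1, 1/2]
R6 ← R6 − R1: [0, -8, -12, 6]
R3 ← R3 + R2: [0, 0, 8, -8]
R4 ← R4 + (2)·R2: [0, 0, 16, -16]
R5 ← R5 + R2: [0, 0, 4, -4]
R6 ← R6 − (4)·R2: [0, 0, -24, 24]
R4 ← R4 − (2)·R3: [0, 0, 0, 0]
R5 ← R5 − (1/2)·R3: [0, 0, 0, 0]
R6 ← R6 + (3)·R3: [0, 0, 0, 0]
3 nonzero rows, so rank(P) = 3.
P has 4 columns; by rank–nullity, nullity = 4 − 3 = 1.

1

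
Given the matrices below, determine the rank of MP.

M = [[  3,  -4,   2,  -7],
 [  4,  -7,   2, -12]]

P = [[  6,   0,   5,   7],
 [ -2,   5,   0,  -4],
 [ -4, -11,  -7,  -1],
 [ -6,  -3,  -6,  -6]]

2

First compute MP:
[[ 60, -21,  43,  77],
 [102, -21,  78, 126]]
Now row reduce the product.
R2 ← R2 − (17/10)·R1: [0, 147/10, 49/10, -49/10]
2 nonzero rows, so rank(MP) = 2.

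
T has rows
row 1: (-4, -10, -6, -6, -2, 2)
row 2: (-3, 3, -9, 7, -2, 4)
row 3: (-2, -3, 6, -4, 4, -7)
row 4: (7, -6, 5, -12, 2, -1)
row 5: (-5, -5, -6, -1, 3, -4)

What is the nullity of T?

1

Row reduce to echelon form.
R2 ← R2 − (3/4)·R1: [0, 21/2, -9/2, 23/2, -1/2, 5/2]
R3 ← R3 − (1/2)·R1: [0, 2, 9, -1, 5, -8]
R4 ← R4 + (7/4)·R1: [0, -47/2, -11/2, -45/2, -3/2, 5/2]
R5 ← R5 − (5/4)·R1: [0, 15/2, 3/2, 13/2, 11/2, -13/2]
R3 ← R3 − (4/21)·R2: [0, 0, 69/7, -67/21, 107/21, -178/21]
R4 ← R4 + (47/21)·R2: [0, 0, -109/7, 68/21, -55/21, 170/21]
R5 ← R5 − (5/7)·R2: [0, 0, 33/7, -12/7, 41/7, -58/7]
R4 ← R4 + (109/69)·R3: [0, 0, 0, -373/207, 1124/207, -1096/207]
R5 ← R5 − (11/23)·R3: [0, 0, 0, -13/69, 236/69, -292/69]
R5 ← R5 − (39/373)·R4: [0, 0, 0, 0, 1064/373, -1372/373]
5 nonzero rows, so rank(T) = 5.
T has 6 columns; by rank–nullity, nullity = 6 − 5 = 1.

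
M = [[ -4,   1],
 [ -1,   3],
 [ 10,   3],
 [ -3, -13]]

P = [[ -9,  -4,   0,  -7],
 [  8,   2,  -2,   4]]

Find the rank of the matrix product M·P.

First compute MP:
[[ 44,  18,  -2,  32],
 [ 33,  10,  -6,  19],
 [-66, -34,  -6, -58],
 [-77, -14,  26, -31]]
Now row reduce the product.
R2 ← R2 − (3/4)·R1: [0, -7/2, -9/2, -5]
R3 ← R3 + (3/2)·R1: [0, -7, -9, -10]
R4 ← R4 + (7/4)·R1: [0, 35/2, 45/2, 25]
R3 ← R3 − (2)·R2: [0, 0, 0, 0]
R4 ← R4 + (5)·R2: [0, 0, 0, 0]
2 nonzero rows, so rank(MP) = 2.

2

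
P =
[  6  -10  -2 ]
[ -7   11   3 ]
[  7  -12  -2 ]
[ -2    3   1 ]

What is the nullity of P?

Row reduce to echelon form.
R2 ← R2 + (7/6)·R1: [0, -2/3, 2/3]
R3 ← R3 − (7/6)·R1: [0, -1/3, 1/3]
R4 ← R4 + (1/3)·R1: [0, -1/3, 1/3]
R3 ← R3 − (1/2)·R2: [0, 0, 0]
R4 ← R4 − (1/2)·R2: [0, 0, 0]
2 nonzero rows, so rank(P) = 2.
P has 3 columns; by rank–nullity, nullity = 3 − 2 = 1.

1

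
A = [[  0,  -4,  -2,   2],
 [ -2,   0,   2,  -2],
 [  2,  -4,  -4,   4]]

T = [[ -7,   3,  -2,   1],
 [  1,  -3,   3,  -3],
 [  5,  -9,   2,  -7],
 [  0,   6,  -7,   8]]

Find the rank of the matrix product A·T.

First compute AT:
[[-14,  42, -30,  42],
 [ 24, -36,  22, -32],
 [-38,  78, -52,  74]]
Now row reduce the product.
R2 ← R2 + (12/7)·R1: [0, 36, -206/7, 40]
R3 ← R3 − (19/7)·R1: [0, -36, 206/7, -40]
R3 ← R3 + R2: [0, 0, 0, 0]
2 nonzero rows, so rank(AT) = 2.

2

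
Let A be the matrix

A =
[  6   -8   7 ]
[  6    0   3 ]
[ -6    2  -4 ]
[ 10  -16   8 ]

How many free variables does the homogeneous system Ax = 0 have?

Row reduce to echelon form.
R2 ← R2 − R1: [0, 8, -4]
R3 ← R3 + R1: [0, -6, 3]
R4 ← R4 − (5/3)·R1: [0, -8/3, -11/3]
R3 ← R3 + (3/4)·R2: [0, 0, 0]
R4 ← R4 + (1/3)·R2: [0, 0, -5]
Swap R3 ↔ R4
3 nonzero rows, so rank(A) = 3.
A has 3 columns; by rank–nullity, nullity = 3 − 3 = 0.

0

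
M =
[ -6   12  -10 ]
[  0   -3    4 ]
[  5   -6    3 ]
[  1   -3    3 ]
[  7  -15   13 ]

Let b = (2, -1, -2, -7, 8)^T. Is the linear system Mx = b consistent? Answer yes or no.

Row reduce the augmented matrix [M | b].
R3 ← R3 + (5/6)·R1: [0, 4, -16/3, -1/3]
R4 ← R4 + (1/6)·R1: [0, -1, 4/3, -20/3]
R5 ← R5 + (7/6)·R1: [0, -1, 4/3, 31/3]
R3 ← R3 + (4/3)·R2: [0, 0, 0, -5/3]
R4 ← R4 − (1/3)·R2: [0, 0, 0, -19/3]
R5 ← R5 − (1/3)·R2: [0, 0, 0, 32/3]
R4 ← R4 − (19/5)·R3: [0, 0, 0, 0]
R5 ← R5 + (32/5)·R3: [0, 0, 0, 0]
The echelon form has 3 nonzero rows; the last pivot sits in the augmented column, so rank(M) = 2 but rank([M|b]) = 3.
Since the ranks differ, the system is inconsistent.

no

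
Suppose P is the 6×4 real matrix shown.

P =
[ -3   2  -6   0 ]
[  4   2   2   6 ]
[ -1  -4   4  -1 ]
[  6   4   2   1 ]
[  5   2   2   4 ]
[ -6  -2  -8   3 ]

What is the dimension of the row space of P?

Row reduce to echelon form.
R2 ← R2 + (4/3)·R1: [0, 14/3, -6, 6]
R3 ← R3 − (1/3)·R1: [0, -14/3, 6, -1]
R4 ← R4 + (2)·R1: [0, 8, -10, 1]
R5 ← R5 + (5/3)·R1: [0, 16/3, -8, 4]
R6 ← R6 − (2)·R1: [0, -6, 4, 3]
R3 ← R3 + R2: [0, 0, 0, 5]
R4 ← R4 − (12/7)·R2: [0, 0, 2/7, -65/7]
R5 ← R5 − (8/7)·R2: [0, 0, -8/7, -20/7]
R6 ← R6 + (9/7)·R2: [0, 0, -26/7, 75/7]
Swap R3 ↔ R4
R5 ← R5 + (4)·R3: [0, 0, 0, -40]
R6 ← R6 + (13)·R3: [0, 0, 0, -110]
R5 ← R5 + (8)·R4: [0, 0, 0, 0]
R6 ← R6 + (22)·R4: [0, 0, 0, 0]
Echelon form has 4 nonzero rows, so rank(P) = 4.
The row space has dimension equal to the rank: 4.

4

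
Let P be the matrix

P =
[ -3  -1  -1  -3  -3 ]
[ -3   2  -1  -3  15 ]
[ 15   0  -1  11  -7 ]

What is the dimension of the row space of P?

Row reduce to echelon form.
R2 ← R2 − R1: [0, 3, 0, 0, 18]
R3 ← R3 + (5)·R1: [0, -5, -6, -4, -22]
R3 ← R3 + (5/3)·R2: [0, 0, -6, -4, 8]
Echelon form has 3 nonzero rows, so rank(P) = 3.
The row space has dimension equal to the rank: 3.

3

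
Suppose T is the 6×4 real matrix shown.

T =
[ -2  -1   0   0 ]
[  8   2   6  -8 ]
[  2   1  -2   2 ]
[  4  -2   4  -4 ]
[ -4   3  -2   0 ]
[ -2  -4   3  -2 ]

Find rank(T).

4

Row reduce to echelon form.
R2 ← R2 + (4)·R1: [0, -2, 6, -8]
R3 ← R3 + R1: [0, 0, -2, 2]
R4 ← R4 + (2)·R1: [0, -4, 4, -4]
R5 ← R5 − (2)·R1: [0, 5, -2, 0]
R6 ← R6 − R1: [0, -3, 3, -2]
R4 ← R4 − (2)·R2: [0, 0, -8, 12]
R5 ← R5 + (5/2)·R2: [0, 0, 13, -20]
R6 ← R6 − (3/2)·R2: [0, 0, -6, 10]
R4 ← R4 − (4)·R3: [0, 0, 0, 4]
R5 ← R5 + (13/2)·R3: [0, 0, 0, -7]
R6 ← R6 − (3)·R3: [0, 0, 0, 4]
R5 ← R5 + (7/4)·R4: [0, 0, 0, 0]
R6 ← R6 − R4: [0, 0, 0, 0]
Echelon form has 4 nonzero rows, so rank(T) = 4.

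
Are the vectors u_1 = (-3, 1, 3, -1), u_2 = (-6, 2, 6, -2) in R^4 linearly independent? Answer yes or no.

no

Form the matrix with these vectors as rows and row reduce.
R2 ← R2 − (2)·R1: [0, 0, 0, 0]
1 nonzero row, so the 2 vectors span a space of dimension 1.
Since 1 < 2, the vectors are linearly dependent.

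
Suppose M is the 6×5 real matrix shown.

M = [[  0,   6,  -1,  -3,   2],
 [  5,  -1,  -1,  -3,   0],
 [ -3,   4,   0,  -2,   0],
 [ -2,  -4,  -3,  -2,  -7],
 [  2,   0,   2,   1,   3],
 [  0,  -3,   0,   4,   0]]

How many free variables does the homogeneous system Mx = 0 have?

1

Row reduce to echelon form.
Swap R1 ↔ R2
R3 ← R3 + (3/5)·R1: [0, 17/5, -3/5, -19/5, 0]
R4 ← R4 + (2/5)·R1: [0, -22/5, -17/5, -16/5, -7]
R5 ← R5 − (2/5)·R1: [0, 2/5, 12/5, 11/5, 3]
R3 ← R3 − (17/30)·R2: [0, 0, -1/30, -21/10, -17/15]
R4 ← R4 + (11/15)·R2: [0, 0, -62/15, -27/5, -83/15]
R5 ← R5 − (1/15)·R2: [0, 0, 37/15, 12/5, 43/15]
R6 ← R6 + (1/2)·R2: [0, 0, -1/2, 5/2, 1]
R4 ← R4 − (124)·R3: [0, 0, 0, 255, 135]
R5 ← R5 + (74)·R3: [0, 0, 0, -153, -81]
R6 ← R6 − (15)·R3: [0, 0, 0, 34, 18]
R5 ← R5 + (3/5)·R4: [0, 0, 0, 0, 0]
R6 ← R6 − (2/15)·R4: [0, 0, 0, 0, 0]
4 nonzero rows, so rank(M) = 4.
M has 5 columns; by rank–nullity, nullity = 5 − 4 = 1.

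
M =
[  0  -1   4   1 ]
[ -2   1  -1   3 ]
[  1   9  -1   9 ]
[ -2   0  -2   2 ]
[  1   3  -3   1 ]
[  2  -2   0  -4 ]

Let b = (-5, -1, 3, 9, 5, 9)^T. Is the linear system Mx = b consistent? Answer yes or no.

Row reduce the augmented matrix [M | b].
Swap R1 ↔ R2
R3 ← R3 + (1/2)·R1: [0, 19/2, -3/2, 21/2, 5/2]
R4 ← R4 − R1: [0, -1, -1, -1, 10]
R5 ← R5 + (1/2)·R1: [0, 7/2, -7/2, 5/2, 9/2]
R6 ← R6 + R1: [0, -1, -1, -1, 8]
R3 ← R3 + (19/2)·R2: [0, 0, 73/2, 20, -45]
R4 ← R4 − R2: [0, 0, -5, -2, 15]
R5 ← R5 + (7/2)·R2: [0, 0, 21/2, 6, -13]
R6 ← R6 − R2: [0, 0, -5, -2, 13]
R4 ← R4 + (10/73)·R3: [0, 0, 0, 54/73, 645/73]
R5 ← R5 − (21/73)·R3: [0, 0, 0, 18/73, -4/73]
R6 ← R6 + (10/73)·R3: [0, 0, 0, 54/73, 499/73]
R5 ← R5 − (1/3)·R4: [0, 0, 0, 0, -3]
R6 ← R6 − R4: [0, 0, 0, 0, -2]
R6 ← R6 − (2/3)·R5: [0, 0, 0, 0, 0]
The echelon form has 5 nonzero rows; the last pivot sits in the augmented column, so rank(M) = 4 but rank([M|b]) = 5.
Since the ranks differ, the system is inconsistent.

no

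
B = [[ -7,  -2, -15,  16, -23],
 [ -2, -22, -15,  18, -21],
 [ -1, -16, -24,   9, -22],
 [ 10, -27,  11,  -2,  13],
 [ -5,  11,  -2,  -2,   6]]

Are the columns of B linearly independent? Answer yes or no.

Row reduce B to echelon form.
R2 ← R2 − (2/7)·R1: [0, -150/7, -75/7, 94/7, -101/7]
R3 ← R3 − (1/7)·R1: [0, -110/7, -153/7, 47/7, -131/7]
R4 ← R4 + (10/7)·R1: [0, -209/7, -73/7, 146/7, -139/7]
R5 ← R5 − (5/7)·R1: [0, 87/7, 61/7, -94/7, 157/7]
R3 ← R3 − (11/15)·R2: [0, 0, -14, -47/15, -122/15]
R4 ← R4 − (209/150)·R2: [0, 0, 9/2, 161/75, 37/150]
R5 ← R5 + (29/50)·R2: [0, 0, 5/2, -141/25, 703/50]
R4 ← R4 + (9/28)·R3: [0, 0, 0, 2393/2100, -1243/525]
R5 ← R5 + (5/28)·R3: [0, 0, 0, -13019/2100, 6619/525]
R5 ← R5 + (13019/2393)·R4: [0, 0, 0, 0, -654/2393]
5 pivots among 5 columns.
Every column is a pivot column, so the columns are linearly independent.

yes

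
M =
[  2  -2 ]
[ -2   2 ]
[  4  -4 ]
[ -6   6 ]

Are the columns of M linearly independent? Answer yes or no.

no

Row reduce M to echelon form.
R2 ← R2 + R1: [0, 0]
R3 ← R3 − (2)·R1: [0, 0]
R4 ← R4 + (3)·R1: [0, 0]
1 pivot among 2 columns.
Only 1 < 2 pivot columns, so the columns are linearly dependent.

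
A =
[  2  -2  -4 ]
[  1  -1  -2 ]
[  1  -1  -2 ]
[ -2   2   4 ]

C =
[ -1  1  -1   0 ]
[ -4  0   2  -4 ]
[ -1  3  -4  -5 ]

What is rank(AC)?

First compute AC:
[[ 10, -10,  10,  28],
 [  5,  -5,   5,  14],
 [  5,  -5,   5,  14],
 [-10,  10, -10, -28]]
Now row reduce the product.
R2 ← R2 − (1/2)·R1: [0, 0, 0, 0]
R3 ← R3 − (1/2)·R1: [0, 0, 0, 0]
R4 ← R4 + R1: [0, 0, 0, 0]
1 nonzero row, so rank(AC) = 1.

1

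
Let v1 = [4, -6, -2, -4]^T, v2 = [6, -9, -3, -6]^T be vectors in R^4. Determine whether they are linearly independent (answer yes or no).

Form the matrix with these vectors as rows and row reduce.
R2 ← R2 − (3/2)·R1: [0, 0, 0, 0]
1 nonzero row, so the 2 vectors span a space of dimension 1.
Since 1 < 2, the vectors are linearly dependent.

no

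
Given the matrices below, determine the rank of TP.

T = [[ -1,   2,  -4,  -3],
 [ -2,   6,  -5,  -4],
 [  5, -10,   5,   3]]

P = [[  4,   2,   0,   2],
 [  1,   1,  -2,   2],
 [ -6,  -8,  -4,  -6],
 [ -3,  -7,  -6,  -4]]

First compute TP:
[[ 31,  53,  30,  38],
 [ 40,  70,  32,  54],
 [-29, -61, -18, -52]]
Now row reduce the product.
R2 ← R2 − (40/31)·R1: [0, 50/31, -208/31, 154/31]
R3 ← R3 + (29/31)·R1: [0, -354/31, 312/31, -510/31]
R3 ← R3 + (177/25)·R2: [0, 0, -936/25, 468/25]
3 nonzero rows, so rank(TP) = 3.

3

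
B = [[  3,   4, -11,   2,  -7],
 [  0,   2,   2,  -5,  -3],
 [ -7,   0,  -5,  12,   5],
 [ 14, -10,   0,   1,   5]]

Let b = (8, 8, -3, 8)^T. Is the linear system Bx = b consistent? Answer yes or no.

Row reduce the augmented matrix [B | b].
R3 ← R3 + (7/3)·R1: [0, 28/3, -92/3, 50/3, -34/3, 47/3]
R4 ← R4 − (14/3)·R1: [0, -86/3, 154/3, -25/3, 113/3, -88/3]
R3 ← R3 − (14/3)·R2: [0, 0, -40, 40, 8/3, -65/3]
R4 ← R4 + (43/3)·R2: [0, 0, 80, -80, -16/3, 256/3]
R4 ← R4 + (2)·R3: [0, 0, 0, 0, 0, 42]
The echelon form has 4 nonzero rows; the last pivot sits in the augmented column, so rank(B) = 3 but rank([B|b]) = 4.
Since the ranks differ, the system is inconsistent.

no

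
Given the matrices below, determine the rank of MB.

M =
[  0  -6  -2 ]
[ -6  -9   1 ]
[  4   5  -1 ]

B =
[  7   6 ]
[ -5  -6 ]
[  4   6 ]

First compute MB:
[[ 22,  24],
 [  7,  24],
 [ -1, -12]]
Now row reduce the product.
R2 ← R2 − (7/22)·R1: [0, 180/11]
R3 ← R3 + (1/22)·R1: [0, -120/11]
R3 ← R3 + (2/3)·R2: [0, 0]
2 nonzero rows, so rank(MB) = 2.

2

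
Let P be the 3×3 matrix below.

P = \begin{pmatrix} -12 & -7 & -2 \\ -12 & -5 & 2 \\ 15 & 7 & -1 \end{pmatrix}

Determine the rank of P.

Row reduce to echelon form.
R2 ← R2 − R1: [0, 2, 4]
R3 ← R3 + (5/4)·R1: [0, -7/4, -7/2]
R3 ← R3 + (7/8)·R2: [0, 0, 0]
Echelon form has 2 nonzero rows, so rank(P) = 2.

2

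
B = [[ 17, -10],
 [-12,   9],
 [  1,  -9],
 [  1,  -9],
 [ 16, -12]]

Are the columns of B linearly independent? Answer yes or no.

Row reduce B to echelon form.
R2 ← R2 + (12/17)·R1: [0, 33/17]
R3 ← R3 − (1/17)·R1: [0, -143/17]
R4 ← R4 − (1/17)·R1: [0, -143/17]
R5 ← R5 − (16/17)·R1: [0, -44/17]
R3 ← R3 + (13/3)·R2: [0, 0]
R4 ← R4 + (13/3)·R2: [0, 0]
R5 ← R5 + (4/3)·R2: [0, 0]
2 pivots among 2 columns.
Every column is a pivot column, so the columns are linearly independent.

yes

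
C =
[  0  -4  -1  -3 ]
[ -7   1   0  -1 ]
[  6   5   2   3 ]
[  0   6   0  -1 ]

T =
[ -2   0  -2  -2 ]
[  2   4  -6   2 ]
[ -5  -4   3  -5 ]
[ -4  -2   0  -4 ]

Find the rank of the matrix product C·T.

2

First compute CT:
[[  9,  -6,  21,   9],
 [ 20,   6,   8,  20],
 [-24,   6, -36, -24],
 [ 16,  26, -36,  16]]
Now row reduce the product.
R2 ← R2 − (20/9)·R1: [0, 58/3, -116/3, 0]
R3 ← R3 + (8/3)·R1: [0, -10, 20, 0]
R4 ← R4 − (16/9)·R1: [0, 110/3, -220/3, 0]
R3 ← R3 + (15/29)·R2: [0, 0, 0, 0]
R4 ← R4 − (55/29)·R2: [0, 0, 0, 0]
2 nonzero rows, so rank(CT) = 2.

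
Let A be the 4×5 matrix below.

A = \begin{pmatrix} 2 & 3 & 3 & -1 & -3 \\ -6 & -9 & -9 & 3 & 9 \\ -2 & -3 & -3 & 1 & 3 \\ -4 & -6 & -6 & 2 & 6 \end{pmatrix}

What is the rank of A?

1

Row reduce to echelon form.
R2 ← R2 + (3)·R1: [0, 0, 0, 0, 0]
R3 ← R3 + R1: [0, 0, 0, 0, 0]
R4 ← R4 + (2)·R1: [0, 0, 0, 0, 0]
Echelon form has 1 nonzero row, so rank(A) = 1.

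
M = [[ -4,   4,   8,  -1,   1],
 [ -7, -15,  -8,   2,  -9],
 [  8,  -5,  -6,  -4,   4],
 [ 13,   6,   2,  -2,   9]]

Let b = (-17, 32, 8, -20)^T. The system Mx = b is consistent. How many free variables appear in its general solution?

Row reduce the augmented matrix [M | b].
R2 ← R2 − (7/4)·R1: [0, -22, -22, 15/4, -43/4, 247/4]
R3 ← R3 + (2)·R1: [0, 3, 10, -6, 6, -26]
R4 ← R4 + (13/4)·R1: [0, 19, 28, -21/4, 49/4, -301/4]
R3 ← R3 + (3/22)·R2: [0, 0, 7, -483/88, 399/88, -1547/88]
R4 ← R4 + (19/22)·R2: [0, 0, 9, -177/88, 261/88, -1929/88]
R4 ← R4 − (9/7)·R3: [0, 0, 0, 111/22, -63/22, 15/22]
The echelon form has 4 nonzero rows, and every pivot lies in the first 5 columns, so rank(M) = rank([M|b]) = 4.
The system is consistent.
Free variables = (unknowns) − (rank) = 5 − 4 = 1.

1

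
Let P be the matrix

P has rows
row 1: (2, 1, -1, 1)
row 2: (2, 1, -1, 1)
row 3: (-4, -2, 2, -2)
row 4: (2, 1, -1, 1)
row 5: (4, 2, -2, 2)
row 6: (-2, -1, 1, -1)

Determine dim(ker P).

Row reduce to echelon form.
R2 ← R2 − R1: [0, 0, 0, 0]
R3 ← R3 + (2)·R1: [0, 0, 0, 0]
R4 ← R4 − R1: [0, 0, 0, 0]
R5 ← R5 − (2)·R1: [0, 0, 0, 0]
R6 ← R6 + R1: [0, 0, 0, 0]
1 nonzero row, so rank(P) = 1.
P has 4 columns; by rank–nullity, nullity = 4 − 1 = 3.

3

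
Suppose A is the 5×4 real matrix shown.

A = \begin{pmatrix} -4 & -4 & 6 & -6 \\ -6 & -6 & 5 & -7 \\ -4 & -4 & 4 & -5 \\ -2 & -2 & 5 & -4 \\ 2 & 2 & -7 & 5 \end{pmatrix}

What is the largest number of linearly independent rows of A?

Row reduce to echelon form.
R2 ← R2 − (3/2)·R1: [0, 0, -4, 2]
R3 ← R3 − R1: [0, 0, -2, 1]
R4 ← R4 − (1/2)·R1: [0, 0, 2, -1]
R5 ← R5 + (1/2)·R1: [0, 0, -4, 2]
R3 ← R3 − (1/2)·R2: [0, 0, 0, 0]
R4 ← R4 + (1/2)·R2: [0, 0, 0, 0]
R5 ← R5 − R2: [0, 0, 0, 0]
Echelon form has 2 nonzero rows, so rank(A) = 2.
The rank gives the maximum number of linearly independent rows: 2.

2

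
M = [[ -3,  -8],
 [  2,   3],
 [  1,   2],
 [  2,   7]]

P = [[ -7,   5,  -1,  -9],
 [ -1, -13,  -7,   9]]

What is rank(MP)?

First compute MP:
[[ 29,  89,  59, -45],
 [-17, -29, -23,   9],
 [ -9, -21, -15,   9],
 [-21, -81, -51,  45]]
Now row reduce the product.
R2 ← R2 + (17/29)·R1: [0, 672/29, 336/29, -504/29]
R3 ← R3 + (9/29)·R1: [0, 192/29, 96/29, -144/29]
R4 ← R4 + (21/29)·R1: [0, -480/29, -240/29, 360/29]
R3 ← R3 − (2/7)·R2: [0, 0, 0, 0]
R4 ← R4 + (5/7)·R2: [0, 0, 0, 0]
2 nonzero rows, so rank(MP) = 2.

2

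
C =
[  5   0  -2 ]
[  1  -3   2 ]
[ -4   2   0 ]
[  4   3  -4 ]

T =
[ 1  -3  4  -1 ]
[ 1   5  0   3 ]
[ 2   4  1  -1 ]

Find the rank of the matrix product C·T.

2

First compute CT:
[[  1, -23,  18,  -3],
 [  2, -10,   6, -12],
 [ -2,  22, -16,  10],
 [ -1, -13,  12,   9]]
Now row reduce the product.
R2 ← R2 − (2)·R1: [0, 36, -30, -6]
R3 ← R3 + (2)·R1: [0, -24, 20, 4]
R4 ← R4 + R1: [0, -36, 30, 6]
R3 ← R3 + (2/3)·R2: [0, 0, 0, 0]
R4 ← R4 + R2: [0, 0, 0, 0]
2 nonzero rows, so rank(CT) = 2.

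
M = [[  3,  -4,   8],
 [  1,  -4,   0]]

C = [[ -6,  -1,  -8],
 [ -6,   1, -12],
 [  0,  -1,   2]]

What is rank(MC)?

First compute MC:
[[  6, -15,  40],
 [ 18,  -5,  40]]
Now row reduce the product.
R2 ← R2 − (3)·R1: [0, 40, -80]
2 nonzero rows, so rank(MC) = 2.

2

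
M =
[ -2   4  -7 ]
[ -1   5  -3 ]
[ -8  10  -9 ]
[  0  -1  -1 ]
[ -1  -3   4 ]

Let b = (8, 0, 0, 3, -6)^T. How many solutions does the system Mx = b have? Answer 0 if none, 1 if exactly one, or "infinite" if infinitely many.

Row reduce the augmented matrix [M | b].
R2 ← R2 − (1/2)·R1: [0, 3, 1/2, -4]
R3 ← R3 − (4)·R1: [0, -6, 19, -32]
R5 ← R5 − (1/2)·R1: [0, -5, 15/2, -10]
R3 ← R3 + (2)·R2: [0, 0, 20, -40]
R4 ← R4 + (1/3)·R2: [0, 0, -5/6, 5/3]
R5 ← R5 + (5/3)·R2: [0, 0, 25/3, -50/3]
R4 ← R4 + (1/24)·R3: [0, 0, 0, 0]
R5 ← R5 − (5/12)·R3: [0, 0, 0, 0]
The echelon form has 3 nonzero rows, and every pivot lies in the first 3 columns, so rank(M) = rank([M|b]) = 3.
The system is consistent.
rank = 3 = number of unknowns, so the solution is unique.

1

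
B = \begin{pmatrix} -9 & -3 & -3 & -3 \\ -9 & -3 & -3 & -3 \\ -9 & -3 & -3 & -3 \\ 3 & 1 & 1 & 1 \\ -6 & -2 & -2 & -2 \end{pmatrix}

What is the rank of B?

Row reduce to echelon form.
R2 ← R2 − R1: [0, 0, 0, 0]
R3 ← R3 − R1: [0, 0, 0, 0]
R4 ← R4 + (1/3)·R1: [0, 0, 0, 0]
R5 ← R5 − (2/3)·R1: [0, 0, 0, 0]
Echelon form has 1 nonzero row, so rank(B) = 1.

1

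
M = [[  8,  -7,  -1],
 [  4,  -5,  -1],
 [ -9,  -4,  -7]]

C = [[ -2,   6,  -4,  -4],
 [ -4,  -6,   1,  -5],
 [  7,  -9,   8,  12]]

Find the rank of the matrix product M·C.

First compute MC:
[[  5,  99, -47,  -9],
 [  5,  63, -29,  -3],
 [-15,  33, -24, -28]]
Now row reduce the product.
R2 ← R2 − R1: [0, -36, 18, 6]
R3 ← R3 + (3)·R1: [0, 330, -165, -55]
R3 ← R3 + (55/6)·R2: [0, 0, 0, 0]
2 nonzero rows, so rank(MC) = 2.

2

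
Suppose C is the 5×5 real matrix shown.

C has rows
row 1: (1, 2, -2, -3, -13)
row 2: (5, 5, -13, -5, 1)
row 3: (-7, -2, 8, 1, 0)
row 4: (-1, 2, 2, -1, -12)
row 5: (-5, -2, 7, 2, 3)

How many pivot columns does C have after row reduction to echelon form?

Row reduce to echelon form.
R2 ← R2 − (5)·R1: [0, -5, -3, 10, 66]
R3 ← R3 + (7)·R1: [0, 12, -6, -20, -91]
R4 ← R4 + R1: [0, 4, 0, -4, -25]
R5 ← R5 + (5)·R1: [0, 8, -3, -13, -62]
R3 ← R3 + (12/5)·R2: [0, 0, -66/5, 4, 337/5]
R4 ← R4 + (4/5)·R2: [0, 0, -12/5, 4, 139/5]
R5 ← R5 + (8/5)·R2: [0, 0, -39/5, 3, 218/5]
R4 ← R4 − (2/11)·R3: [0, 0, 0, 36/11, 171/11]
R5 ← R5 − (13/22)·R3: [0, 0, 0, 7/11, 83/22]
R5 ← R5 − (7/36)·R4: [0, 0, 0, 0, 3/4]
Echelon form has 5 nonzero rows, so rank(C) = 5.
Each nonzero row contributes one pivot column: 5 pivot columns.

5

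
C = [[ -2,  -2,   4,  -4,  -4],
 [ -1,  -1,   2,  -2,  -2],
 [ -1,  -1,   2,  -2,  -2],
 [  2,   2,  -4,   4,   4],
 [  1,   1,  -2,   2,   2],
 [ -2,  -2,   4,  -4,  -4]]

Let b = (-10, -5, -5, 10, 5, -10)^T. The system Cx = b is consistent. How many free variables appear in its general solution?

Row reduce the augmented matrix [C | b].
R2 ← R2 − (1/2)·R1: [0, 0, 0, 0, 0, 0]
R3 ← R3 − (1/2)·R1: [0, 0, 0, 0, 0, 0]
R4 ← R4 + R1: [0, 0, 0, 0, 0, 0]
R5 ← R5 + (1/2)·R1: [0, 0, 0, 0, 0, 0]
R6 ← R6 − R1: [0, 0, 0, 0, 0, 0]
The echelon form has 1 nonzero rows, and every pivot lies in the first 5 columns, so rank(C) = rank([C|b]) = 1.
The system is consistent.
Free variables = (unknowns) − (rank) = 5 − 1 = 4.

4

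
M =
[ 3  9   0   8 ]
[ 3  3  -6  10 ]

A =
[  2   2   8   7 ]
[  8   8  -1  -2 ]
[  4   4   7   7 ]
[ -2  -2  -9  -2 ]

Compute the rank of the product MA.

First compute MA:
[[ 62,  62, -57, -13],
 [-14, -14, -111, -47]]
Now row reduce the product.
R2 ← R2 + (7/31)·R1: [0, 0, -3840/31, -1548/31]
2 nonzero rows, so rank(MA) = 2.

2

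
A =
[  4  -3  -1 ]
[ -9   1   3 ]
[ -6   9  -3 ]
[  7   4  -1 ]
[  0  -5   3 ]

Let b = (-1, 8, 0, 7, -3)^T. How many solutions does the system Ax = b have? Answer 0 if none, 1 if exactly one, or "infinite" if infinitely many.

Row reduce the augmented matrix [A | b].
R2 ← R2 + (9/4)·R1: [0, -23/4, 3/4, 23/4]
R3 ← R3 + (3/2)·R1: [0, 9/2, -9/2, -3/2]
R4 ← R4 − (7/4)·R1: [0, 37/4, 3/4, 35/4]
R3 ← R3 + (18/23)·R2: [0, 0, -90/23, 3]
R4 ← R4 + (37/23)·R2: [0, 0, 45/23, 18]
R5 ← R5 − (20/23)·R2: [0, 0, 54/23, -8]
R4 ← R4 + (1/2)·R3: [0, 0, 0, 39/2]
R5 ← R5 + (3/5)·R3: [0, 0, 0, -31/5]
R5 ← R5 + (62/195)·R4: [0, 0, 0, 0]
The echelon form has 4 nonzero rows; the last pivot sits in the augmented column, so rank(A) = 3 but rank([A|b]) = 4.
Since the ranks differ, the system is inconsistent.
It has no solutions.

0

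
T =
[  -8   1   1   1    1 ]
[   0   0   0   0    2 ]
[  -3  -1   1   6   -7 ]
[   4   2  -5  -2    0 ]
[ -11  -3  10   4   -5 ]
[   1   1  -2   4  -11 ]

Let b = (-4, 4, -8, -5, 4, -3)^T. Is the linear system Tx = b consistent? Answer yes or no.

Row reduce the augmented matrix [T | b].
R3 ← R3 − (3/8)·R1: [0, -11/8, 5/8, 45/8, -59/8, -13/2]
R4 ← R4 + (1/2)·R1: [0, 5/2, -9/2, -3/2, 1/2, -7]
R5 ← R5 − (11/8)·R1: [0, -35/8, 69/8, 21/8, -51/8, 19/2]
R6 ← R6 + (1/8)·R1: [0, 9/8, -15/8, 33/8, -87/8, -7/2]
Swap R2 ↔ R3
R4 ← R4 + (20/11)·R2: [0, 0, -37/11, 96/11, -142/11, -207/11]
R5 ← R5 − (35/11)·R2: [0, 0, 73/11, -168/11, 188/11, 332/11]
R6 ← R6 + (9/11)·R2: [0, 0, -15/11, 96/11, -186/11, -97/11]
Swap R3 ↔ R4
R5 ← R5 + (73/37)·R3: [0, 0, 0, 72/37, -310/37, -257/37]
R6 ← R6 − (15/37)·R3: [0, 0, 0, 192/37, -432/37, -44/37]
Swap R4 ↔ R5
R6 ← R6 − (8/3)·R4: [0, 0, 0, 0, 32/3, 52/3]
R6 ← R6 − (16/3)·R5: [0, 0, 0, 0, 0, -4]
The echelon form has 6 nonzero rows; the last pivot sits in the augmented column, so rank(T) = 5 but rank([T|b]) = 6.
Since the ranks differ, the system is inconsistent.

no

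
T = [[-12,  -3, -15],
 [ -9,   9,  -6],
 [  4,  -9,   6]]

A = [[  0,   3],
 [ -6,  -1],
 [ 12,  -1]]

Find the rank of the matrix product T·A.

2

First compute TA:
[[-162, -18],
 [-126, -30],
 [126,  15]]
Now row reduce the product.
R2 ← R2 − (7/9)·R1: [0, -16]
R3 ← R3 + (7/9)·R1: [0, 1]
R3 ← R3 + (1/16)·R2: [0, 0]
2 nonzero rows, so rank(TA) = 2.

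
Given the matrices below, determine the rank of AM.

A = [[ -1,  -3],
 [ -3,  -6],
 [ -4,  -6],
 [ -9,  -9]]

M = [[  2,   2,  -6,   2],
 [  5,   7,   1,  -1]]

2

First compute AM:
[[-17, -23,   3,   1],
 [-36, -48,  12,   0],
 [-38, -50,  18,  -2],
 [-63, -81,  45,  -9]]
Now row reduce the product.
R2 ← R2 − (36/17)·R1: [0, 12/17, 96/17, -36/17]
R3 ← R3 − (38/17)·R1: [0, 24/17, 192/17, -72/17]
R4 ← R4 − (63/17)·R1: [0, 72/17, 576/17, -216/17]
R3 ← R3 − (2)·R2: [0, 0, 0, 0]
R4 ← R4 − (6)·R2: [0, 0, 0, 0]
2 nonzero rows, so rank(AM) = 2.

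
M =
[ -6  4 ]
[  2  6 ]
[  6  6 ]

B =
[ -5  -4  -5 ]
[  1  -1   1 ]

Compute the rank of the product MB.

First compute MB:
[[ 34,  20,  34],
 [ -4, -14,  -4],
 [-24, -30, -24]]
Now row reduce the product.
R2 ← R2 + (2/17)·R1: [0, -198/17, 0]
R3 ← R3 + (12/17)·R1: [0, -270/17, 0]
R3 ← R3 − (15/11)·R2: [0, 0, 0]
2 nonzero rows, so rank(MB) = 2.

2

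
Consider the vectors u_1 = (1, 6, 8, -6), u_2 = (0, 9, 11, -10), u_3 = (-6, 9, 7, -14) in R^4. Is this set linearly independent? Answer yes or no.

no

Form the matrix with these vectors as rows and row reduce.
R3 ← R3 + (6)·R1: [0, 45, 55, -50]
R3 ← R3 − (5)·R2: [0, 0, 0, 0]
2 nonzero rows, so the 3 vectors span a space of dimension 2.
Since 2 < 3, the vectors are linearly dependent.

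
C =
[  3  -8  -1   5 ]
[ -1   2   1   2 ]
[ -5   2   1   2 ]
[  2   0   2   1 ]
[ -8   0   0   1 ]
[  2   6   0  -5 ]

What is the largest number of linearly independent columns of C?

4

Row reduce to echelon form.
R2 ← R2 + (1/3)·R1: [0, -2/3, 2/3, 11/3]
R3 ← R3 + (5/3)·R1: [0, -34/3, -2/3, 31/3]
R4 ← R4 − (2/3)·R1: [0, 16/3, 8/3, -7/3]
R5 ← R5 + (8/3)·R1: [0, -64/3, -8/3, 43/3]
R6 ← R6 − (2/3)·R1: [0, 34/3, 2/3, -25/3]
R3 ← R3 − (17)·R2: [0, 0, -12, -52]
R4 ← R4 + (8)·R2: [0, 0, 8, 27]
R5 ← R5 − (32)·R2: [0, 0, -24, -103]
R6 ← R6 + (17)·R2: [0, 0, 12, 54]
R4 ← R4 + (2/3)·R3: [0, 0, 0, -23/3]
R5 ← R5 − (2)·R3: [0, 0, 0, 1]
R6 ← R6 + R3: [0, 0, 0, 2]
R5 ← R5 + (3/23)·R4: [0, 0, 0, 0]
R6 ← R6 + (6/23)·R4: [0, 0, 0, 0]
Echelon form has 4 nonzero rows, so rank(C) = 4.
The rank gives the maximum number of linearly independent columns: 4.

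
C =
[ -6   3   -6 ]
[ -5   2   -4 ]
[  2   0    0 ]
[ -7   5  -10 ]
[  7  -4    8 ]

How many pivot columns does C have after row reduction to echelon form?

Row reduce to echelon form.
R2 ← R2 − (5/6)·R1: [0, -1/2, 1]
R3 ← R3 + (1/3)·R1: [0, 1, -2]
R4 ← R4 − (7/6)·R1: [0, 3/2, -3]
R5 ← R5 + (7/6)·R1: [0, -1/2, 1]
R3 ← R3 + (2)·R2: [0, 0, 0]
R4 ← R4 + (3)·R2: [0, 0, 0]
R5 ← R5 − R2: [0, 0, 0]
Echelon form has 2 nonzero rows, so rank(C) = 2.
Each nonzero row contributes one pivot column: 2 pivot columns.

2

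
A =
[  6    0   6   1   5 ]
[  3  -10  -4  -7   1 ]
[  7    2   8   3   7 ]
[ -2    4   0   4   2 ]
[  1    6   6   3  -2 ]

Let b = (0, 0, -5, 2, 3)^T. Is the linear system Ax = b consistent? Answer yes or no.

no

Row reduce the augmented matrix [A | b].
R2 ← R2 − (1/2)·R1: [0, -10, -7, -15/2, -3/2, 0]
R3 ← R3 − (7/6)·R1: [0, 2, 1, 11/6, 7/6, -5]
R4 ← R4 + (1/3)·R1: [0, 4, 2, 13/3, 11/3, 2]
R5 ← R5 − (1/6)·R1: [0, 6, 5, 17/6, -17/6, 3]
R3 ← R3 + (1/5)·R2: [0, 0, -2/5, 1/3, 13/15, -5]
R4 ← R4 + (2/5)·R2: [0, 0, -4/5, 4/3, 46/15, 2]
R5 ← R5 + (3/5)·R2: [0, 0, 4/5, -5/3, -56/15, 3]
R4 ← R4 − (2)·R3: [0, 0, 0, 2/3, 4/3, 12]
R5 ← R5 + (2)·R3: [0, 0, 0, -1, -2, -7]
R5 ← R5 + (3/2)·R4: [0, 0, 0, 0, 0, 11]
The echelon form has 5 nonzero rows; the last pivot sits in the augmented column, so rank(A) = 4 but rank([A|b]) = 5.
Since the ranks differ, the system is inconsistent.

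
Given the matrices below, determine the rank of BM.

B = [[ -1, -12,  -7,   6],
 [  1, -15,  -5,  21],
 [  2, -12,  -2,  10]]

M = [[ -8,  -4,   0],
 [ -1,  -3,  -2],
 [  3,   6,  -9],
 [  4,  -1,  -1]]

First compute BM:
[[ 23,  -8,  81],
 [ 76, -10,  54],
 [ 30,   6,  32]]
Now row reduce the product.
R2 ← R2 − (76/23)·R1: [0, 378/23, -4914/23]
R3 ← R3 − (30/23)·R1: [0, 378/23, -1694/23]
R3 ← R3 − R2: [0, 0, 140]
3 nonzero rows, so rank(BM) = 3.

3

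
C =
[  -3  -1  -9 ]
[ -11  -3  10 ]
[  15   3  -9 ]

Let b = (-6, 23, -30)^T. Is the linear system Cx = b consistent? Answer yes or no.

Row reduce the augmented matrix [C | b].
R2 ← R2 − (11/3)·R1: [0, 2/3, 43, 45]
R3 ← R3 + (5)·R1: [0, -2, -54, -60]
R3 ← R3 + (3)·R2: [0, 0, 75, 75]
The echelon form has 3 nonzero rows, and every pivot lies in the first 3 columns, so rank(C) = rank([C|b]) = 3.
The system is consistent.

yes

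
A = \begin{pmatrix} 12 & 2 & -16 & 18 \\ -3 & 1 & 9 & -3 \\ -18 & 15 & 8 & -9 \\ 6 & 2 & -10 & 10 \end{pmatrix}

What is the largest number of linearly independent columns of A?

Row reduce to echelon form.
R2 ← R2 + (1/4)·R1: [0, 3/2, 5, 3/2]
R3 ← R3 + (3/2)·R1: [0, 18, -16, 18]
R4 ← R4 − (1/2)·R1: [0, 1, -2, 1]
R3 ← R3 − (12)·R2: [0, 0, -76, 0]
R4 ← R4 − (2/3)·R2: [0, 0, -16/3, 0]
R4 ← R4 − (4/57)·R3: [0, 0, 0, 0]
Echelon form has 3 nonzero rows, so rank(A) = 3.
The rank gives the maximum number of linearly independent columns: 3.

3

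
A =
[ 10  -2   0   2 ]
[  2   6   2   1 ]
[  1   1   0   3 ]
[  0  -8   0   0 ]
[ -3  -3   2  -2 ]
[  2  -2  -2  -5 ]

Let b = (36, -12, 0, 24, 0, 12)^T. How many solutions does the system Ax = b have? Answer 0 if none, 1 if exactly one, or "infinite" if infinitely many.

Row reduce the augmented matrix [A | b].
R2 ← R2 − (1/5)·R1: [0, 32/5, 2, 3/5, -96/5]
R3 ← R3 − (1/10)·R1: [0, 6/5, 0, 14/5, -18/5]
R5 ← R5 + (3/10)·R1: [0, -18/5, 2, -7/5, 54/5]
R6 ← R6 − (1/5)·R1: [0, -8/5, -2, -27/5, 24/5]
R3 ← R3 − (3/16)·R2: [0, 0, -3/8, 43/16, 0]
R4 ← R4 + (5/4)·R2: [0, 0, 5/2, 3/4, 0]
R5 ← R5 + (9/16)·R2: [0, 0, 25/8, -17/16, 0]
R6 ← R6 + (1/4)·R2: [0, 0, -3/2, -21/4, 0]
R4 ← R4 + (20/3)·R3: [0, 0, 0, 56/3, 0]
R5 ← R5 + (25/3)·R3: [0, 0, 0, 64/3, 0]
R6 ← R6 − (4)·R3: [0, 0, 0, -16, 0]
R5 ← R5 − (8/7)·R4: [0, 0, 0, 0, 0]
R6 ← R6 + (6/7)·R4: [0, 0, 0, 0, 0]
The echelon form has 4 nonzero rows, and every pivot lies in the first 4 columns, so rank(A) = rank([A|b]) = 4.
The system is consistent.
rank = 4 = number of unknowns, so the solution is unique.

1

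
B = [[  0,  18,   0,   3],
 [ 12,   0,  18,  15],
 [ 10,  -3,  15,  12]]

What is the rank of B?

2

Row reduce to echelon form.
Swap R1 ↔ R2
R3 ← R3 − (5/6)·R1: [0, -3, 0, -1/2]
R3 ← R3 + (1/6)·R2: [0, 0, 0, 0]
Echelon form has 2 nonzero rows, so rank(B) = 2.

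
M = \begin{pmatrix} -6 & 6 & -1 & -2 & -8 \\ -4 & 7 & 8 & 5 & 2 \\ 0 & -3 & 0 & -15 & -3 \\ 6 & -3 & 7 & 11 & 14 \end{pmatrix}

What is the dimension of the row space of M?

Row reduce to echelon form.
R2 ← R2 − (2/3)·R1: [0, 3, 26/3, 19/3, 22/3]
R4 ← R4 + R1: [0, 3, 6, 9, 6]
R3 ← R3 + R2: [0, 0, 26/3, -26/3, 13/3]
R4 ← R4 − R2: [0, 0, -8/3, 8/3, -4/3]
R4 ← R4 + (4/13)·R3: [0, 0, 0, 0, 0]
Echelon form has 3 nonzero rows, so rank(M) = 3.
The row space has dimension equal to the rank: 3.

3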